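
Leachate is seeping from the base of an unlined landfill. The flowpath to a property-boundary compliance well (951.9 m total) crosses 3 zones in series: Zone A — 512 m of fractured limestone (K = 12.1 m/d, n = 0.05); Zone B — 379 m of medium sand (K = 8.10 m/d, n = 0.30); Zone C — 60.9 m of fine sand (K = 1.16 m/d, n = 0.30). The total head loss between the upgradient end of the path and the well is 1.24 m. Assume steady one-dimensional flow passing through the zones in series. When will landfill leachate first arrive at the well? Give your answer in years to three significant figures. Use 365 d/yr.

49.3 years

Steady 1-D flow in series ⇒ the Darcy flux q is identical in every zone and the zone head losses add (resistances L/K in series).
Σ(L/K) = 512/12.1 + 379/8.10 + 60.9/1.16 = 42.31 + 46.79 + 52.50 = 141.6 d
q = ΔH / Σ(L/K) = 1.24 / 141.6 = 0.008757 m/d (same in every zone)
Zone A: v = q/n = 0.008757/0.05 = 0.1751 m/d → t_A = 512/0.1751 = 2923 d
Zone B: v = q/n = 0.008757/0.30 = 0.02919 m/d → t_B = 379/0.02919 = 12980 d
Zone C: v = q/n = 0.008757/0.30 = 0.02919 m/d → t_C = 60.9/0.02919 = 2086 d
Total t = 2923 + 12980 + 2086 = 17990 d
   = 17990 / 365 = 49.3 yr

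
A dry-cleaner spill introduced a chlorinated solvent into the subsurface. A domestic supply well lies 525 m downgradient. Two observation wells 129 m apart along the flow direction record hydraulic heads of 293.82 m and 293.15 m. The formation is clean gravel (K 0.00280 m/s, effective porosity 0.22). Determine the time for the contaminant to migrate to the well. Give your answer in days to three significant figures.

Hydraulic gradient i = (293.82 − 293.15) / 129 = 0.67 / 129 = 0.005194
K = 0.00280 m/s × 86400 s/d = 241.9 m/d
Darcy flux q = K·i = 241.9 × 0.005194 = 1.256 m/d
Average linear velocity = 1.256 / 0.22 = 5.711 m/d
t = L / v = 525 / 5.711 = 91.92 d

91.9 days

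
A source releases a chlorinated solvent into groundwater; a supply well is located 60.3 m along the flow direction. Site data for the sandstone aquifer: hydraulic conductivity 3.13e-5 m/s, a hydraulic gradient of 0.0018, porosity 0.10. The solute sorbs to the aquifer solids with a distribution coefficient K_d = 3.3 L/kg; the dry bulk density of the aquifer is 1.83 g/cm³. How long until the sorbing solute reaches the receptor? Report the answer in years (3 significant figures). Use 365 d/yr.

208 years

K = 3.13e-5 m/s × 86400 s/d = 2.704 m/d
Darcy flux q = K·i = 2.704 × 0.0018 = 0.004868 m/d
Seepage velocity v = q / n = 0.004868 / 0.10 = 0.04868 m/d
Retardation R = 1 + ρ_b·K_d/n = 1 + 1.83×3.3/0.10 = 61.39
Contaminant velocity v_c = v/R = 0.04868/61.39 = 7.929e-4 m/d
t = L/v_c = 60.3/7.929e-4 = 76050 d
   = 76050/365 = 208 yr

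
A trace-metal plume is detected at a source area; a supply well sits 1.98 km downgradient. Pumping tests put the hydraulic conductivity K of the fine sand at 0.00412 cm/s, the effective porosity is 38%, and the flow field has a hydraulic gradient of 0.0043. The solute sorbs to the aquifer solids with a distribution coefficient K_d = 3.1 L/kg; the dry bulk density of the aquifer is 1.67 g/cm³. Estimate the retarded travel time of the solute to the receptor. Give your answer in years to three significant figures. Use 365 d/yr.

1970 years

K = 0.00412 cm/s × 864 = 3.560 m/d
q = Ki = 3.560 × 0.0043 = 0.01531 m/d
Seepage velocity v = q / n = 0.01531 / 0.38 = 0.04028 m/d
Retardation R = 1 + ρ_b·K_d/n = 1 + 1.67×3.1/0.38 = 14.62
Contaminant velocity v_c = v/R = 0.04028/14.62 = 0.002754 m/d
L = 1.98 km = 1980 m
t = L/v_c = 1980/0.002754 = 718800 d
   = 718800/365 = 1970 yr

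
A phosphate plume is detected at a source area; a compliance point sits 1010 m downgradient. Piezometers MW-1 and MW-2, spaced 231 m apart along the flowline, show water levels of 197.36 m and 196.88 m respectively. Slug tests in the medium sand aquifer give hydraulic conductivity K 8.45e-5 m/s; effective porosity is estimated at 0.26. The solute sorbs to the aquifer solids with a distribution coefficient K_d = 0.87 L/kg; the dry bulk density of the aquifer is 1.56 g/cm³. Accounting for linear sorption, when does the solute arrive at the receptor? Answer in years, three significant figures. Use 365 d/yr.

Hydraulic gradient i = (197.36 − 196.88) / 231 = 0.48 / 231 = 0.002078
K = 8.45e-5 m/s × 86400 s/d = 7.301 m/d
Darcy flux q = K·i = 7.301 × 0.002078 = 0.01517 m/d
v_s = q/n_e = 0.01517/0.26 = 0.05835 m/d
Retardation R = 1 + ρ_b·K_d/n = 1 + 1.56×0.87/0.26 = 6.220
Contaminant velocity v_c = v/R = 0.05835/6.220 = 0.009381 m/d
t = L/v_c = 1010/0.009381 = 107700 d
   = 107700/365 = 295 yr

295 years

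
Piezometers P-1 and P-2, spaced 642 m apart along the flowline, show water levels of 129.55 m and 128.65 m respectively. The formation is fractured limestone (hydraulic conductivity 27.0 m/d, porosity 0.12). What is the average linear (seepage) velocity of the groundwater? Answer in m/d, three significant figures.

Hydraulic gradient i = (129.55 − 128.65) / 642 = 0.90 / 642 = 0.001402
Darcy flux q = K·i = 27.0 × 0.001402 = 0.03785 m/d
Seepage velocity v = q / n = 0.03785 / 0.12 = 0.3154 m/d

0.315 m/d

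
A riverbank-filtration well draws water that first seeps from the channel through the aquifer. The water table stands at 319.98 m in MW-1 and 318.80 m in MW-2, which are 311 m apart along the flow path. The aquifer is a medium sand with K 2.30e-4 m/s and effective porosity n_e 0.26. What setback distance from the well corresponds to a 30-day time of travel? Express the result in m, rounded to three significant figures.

8.70 m

Hydraulic gradient i = (319.98 − 318.80) / 311 = 1.18 / 311 = 0.003794
K = 2.30e-4 m/s × 86400 s/d = 19.87 m/d
Specific discharge q = 19.87 × 0.003794 = 0.07540 m/d
v = Ki/n = 19.87·0.003794/0.26 = 0.2900 m/d
L = v × T = 0.2900 × 30 = 8.700 m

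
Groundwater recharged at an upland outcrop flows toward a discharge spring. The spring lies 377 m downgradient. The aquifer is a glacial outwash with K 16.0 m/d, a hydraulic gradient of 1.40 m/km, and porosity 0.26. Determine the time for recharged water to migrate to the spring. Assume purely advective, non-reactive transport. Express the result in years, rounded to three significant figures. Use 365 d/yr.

Specific discharge q = 16.0 × 0.0014 = 0.02240 m/d
Seepage velocity v = q / n = 0.02240 / 0.26 = 0.08615 m/d
t = L / v = 377 / 0.08615 = 4376 d
   = 4376 / 365 = 12.0 yr

12.0 years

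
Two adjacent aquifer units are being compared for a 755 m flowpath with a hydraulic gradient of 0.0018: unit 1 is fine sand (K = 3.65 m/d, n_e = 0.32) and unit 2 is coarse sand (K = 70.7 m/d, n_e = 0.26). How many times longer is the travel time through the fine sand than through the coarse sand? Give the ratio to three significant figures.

Unit 1 (fine sand): v = 3.65×0.0018/0.32 = 0.02053 m/d, t = 755/0.02053 = 36770 d
Unit 2 (coarse sand): v = 70.7×0.0018/0.26 = 0.4895 m/d, t = 755/0.4895 = 1543 d
t(fine sand) / t(coarse sand) = 36770/1543 = 23.8

23.8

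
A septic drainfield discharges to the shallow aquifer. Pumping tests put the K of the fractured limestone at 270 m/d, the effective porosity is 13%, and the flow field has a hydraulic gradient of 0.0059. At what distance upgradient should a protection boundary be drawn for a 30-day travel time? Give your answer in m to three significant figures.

Darcy flux q = K·i = 270 × 0.0059 = 1.593 m/d
v = Ki/n = 270·0.0059/0.13 = 12.25 m/d
L = v × T = 12.25 × 30 = 367.6 m

368 m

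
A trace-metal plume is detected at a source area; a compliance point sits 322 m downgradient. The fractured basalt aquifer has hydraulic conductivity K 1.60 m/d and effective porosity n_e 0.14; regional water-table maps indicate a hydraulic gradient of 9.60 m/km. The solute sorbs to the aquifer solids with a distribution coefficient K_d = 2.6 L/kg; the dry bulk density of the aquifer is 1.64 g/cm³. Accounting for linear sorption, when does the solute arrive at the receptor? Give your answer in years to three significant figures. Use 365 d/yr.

q = Ki = 1.60 × 0.0096 = 0.01536 m/d
v = Ki/n = 1.60·0.0096/0.14 = 0.1097 m/d
Retardation R = 1 + ρ_b·K_d/n = 1 + 1.64×2.6/0.14 = 31.46
Contaminant velocity v_c = v/R = 0.1097/31.46 = 0.003488 m/d
t = L/v_c = 322/0.003488 = 92320 d
   = 92320/365 = 253 yr

253 years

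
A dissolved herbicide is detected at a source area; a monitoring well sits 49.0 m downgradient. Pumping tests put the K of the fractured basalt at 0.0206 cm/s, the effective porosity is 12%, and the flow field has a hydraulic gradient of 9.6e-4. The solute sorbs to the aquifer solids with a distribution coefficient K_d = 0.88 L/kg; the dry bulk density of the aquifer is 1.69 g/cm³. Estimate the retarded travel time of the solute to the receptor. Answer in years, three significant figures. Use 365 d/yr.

K = 0.0206 cm/s × 864 = 17.80 m/d
Darcy flux q = K·i = 17.80 × 9.6e-4 = 0.01709 m/d
Average linear velocity = 0.01709 / 0.12 = 0.1424 m/d
Retardation R = 1 + ρ_b·K_d/n = 1 + 1.69×0.88/0.12 = 13.39
Contaminant velocity v_c = v/R = 0.1424/13.39 = 0.01063 m/d
t = L/v_c = 49.0/0.01063 = 4609 d
   = 4609/365 = 12.6 yr

12.6 years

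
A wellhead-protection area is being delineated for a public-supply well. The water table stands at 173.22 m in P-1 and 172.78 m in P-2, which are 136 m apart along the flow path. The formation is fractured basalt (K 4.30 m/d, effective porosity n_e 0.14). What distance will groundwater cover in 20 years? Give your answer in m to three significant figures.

725 m

Hydraulic gradient i = (173.22 − 172.78) / 136 = 0.44 / 136 = 0.003235
q = Ki = 4.30 × 0.003235 = 0.01391 m/d
v = Ki/n = 4.30·0.003235/0.14 = 0.09937 m/d
T = 20 yr × 365 = 7300 d
L = v × T = 0.09937 × 7300 = 725.4 m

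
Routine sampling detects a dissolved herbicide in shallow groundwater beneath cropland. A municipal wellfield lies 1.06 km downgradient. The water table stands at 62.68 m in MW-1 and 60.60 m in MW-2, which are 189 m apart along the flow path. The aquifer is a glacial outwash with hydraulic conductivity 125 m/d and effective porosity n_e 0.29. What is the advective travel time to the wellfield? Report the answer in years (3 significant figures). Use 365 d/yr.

Hydraulic gradient i = (62.68 − 60.60) / 189 = 2.08 / 189 = 0.01101
Darcy flux q = K·i = 125 × 0.01101 = 1.376 m/d
v_s = q/n_e = 1.376/0.29 = 4.744 m/d
L = 1.06 km = 1060 m
t = L / v = 1060 / 4.744 = 223.5 d
   = 223.5 / 365 = 0.612 yr

0.612 years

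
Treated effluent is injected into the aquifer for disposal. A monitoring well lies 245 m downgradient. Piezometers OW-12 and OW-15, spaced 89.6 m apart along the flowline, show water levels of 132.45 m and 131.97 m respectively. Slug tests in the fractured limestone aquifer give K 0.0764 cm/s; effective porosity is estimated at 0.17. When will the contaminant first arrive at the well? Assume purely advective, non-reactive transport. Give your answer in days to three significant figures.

Hydraulic gradient i = (132.45 − 131.97) / 89.6 = 0.48 / 89.6 = 0.005357
K = 0.0764 cm/s × 864 = 66.01 m/d
Specific discharge q = 66.01 × 0.005357 = 0.3536 m/d
Average linear velocity = 0.3536 / 0.17 = 2.080 m/d
t = L / v = 245 / 2.080 = 117.8 d

118 days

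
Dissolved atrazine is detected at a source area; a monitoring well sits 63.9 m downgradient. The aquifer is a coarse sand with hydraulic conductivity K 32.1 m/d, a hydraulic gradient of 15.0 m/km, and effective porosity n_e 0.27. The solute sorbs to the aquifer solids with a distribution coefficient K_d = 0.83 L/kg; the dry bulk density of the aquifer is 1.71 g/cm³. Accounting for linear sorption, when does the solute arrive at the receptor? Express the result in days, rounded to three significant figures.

Darcy flux q = K·i = 32.1 × 0.015 = 0.4815 m/d
Seepage velocity v = q / n = 0.4815 / 0.27 = 1.783 m/d
Retardation R = 1 + ρ_b·K_d/n = 1 + 1.71×0.83/0.27 = 6.257
Contaminant velocity v_c = v/R = 1.783/6.257 = 0.2850 m/d
t = L/v_c = 63.9/0.2850 = 224.2 d

224 days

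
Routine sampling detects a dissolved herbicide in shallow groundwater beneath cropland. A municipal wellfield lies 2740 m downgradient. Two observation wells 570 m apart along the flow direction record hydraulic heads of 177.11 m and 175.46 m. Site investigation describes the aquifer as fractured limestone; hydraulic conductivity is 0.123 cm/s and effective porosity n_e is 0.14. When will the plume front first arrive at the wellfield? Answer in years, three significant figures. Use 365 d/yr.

3.42 years

Hydraulic gradient i = (177.11 − 175.46) / 570 = 1.65 / 570 = 0.002895
K = 0.123 cm/s × 864 = 106.3 m/d
Darcy flux q = K·i = 106.3 × 0.002895 = 0.3076 m/d
v = Ki/n = 106.3·0.002895/0.14 = 2.197 m/d
t = L / v = 2740 / 2.197 = 1247 d
   = 1247 / 365 = 3.42 yr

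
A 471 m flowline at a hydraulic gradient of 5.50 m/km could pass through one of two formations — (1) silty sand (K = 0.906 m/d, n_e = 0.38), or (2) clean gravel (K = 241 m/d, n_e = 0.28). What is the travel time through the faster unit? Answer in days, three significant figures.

99.5 days

Unit 1 (silty sand): v = 0.906×0.0055/0.38 = 0.01311 m/d, t = 471/0.01311 = 35920 d
Unit 2 (clean gravel): v = 241×0.0055/0.28 = 4.734 m/d, t = 471/4.734 = 99.49 d
Faster unit: t = 99.5 d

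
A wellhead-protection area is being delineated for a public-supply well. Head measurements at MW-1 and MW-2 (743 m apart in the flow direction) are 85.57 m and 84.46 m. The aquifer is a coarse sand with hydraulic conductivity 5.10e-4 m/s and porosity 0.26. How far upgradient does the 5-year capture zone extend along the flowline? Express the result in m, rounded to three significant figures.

Hydraulic gradient i = (85.57 − 84.46) / 743 = 1.11 / 743 = 0.001494
K = 5.10e-4 m/s × 86400 s/d = 44.06 m/d
Specific discharge q = 44.06 × 0.001494 = 0.06583 m/d
v_s = q/n_e = 0.06583/0.26 = 0.2532 m/d
T = 5 yr × 365 = 1825 d
L = v × T = 0.2532 × 1825 = 462.1 m

462 m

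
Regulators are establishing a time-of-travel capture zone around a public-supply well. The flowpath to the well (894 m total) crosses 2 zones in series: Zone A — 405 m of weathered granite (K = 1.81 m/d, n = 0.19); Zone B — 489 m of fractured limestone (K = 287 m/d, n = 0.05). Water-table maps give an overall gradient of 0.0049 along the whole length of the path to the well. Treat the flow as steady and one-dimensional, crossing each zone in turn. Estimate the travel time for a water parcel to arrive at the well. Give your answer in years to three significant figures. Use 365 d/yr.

For zones in series the flux q is common to all zones; the equivalent conductivity is the harmonic (thickness-weighted) mean, K_eq = L_total / Σ(L_j/K_j).
Σ(L/K) = 405/1.81 + 489/287 = 223.8 + 1.704 = 225.5 d
K_eq = L_total / Σ(L/K) = 894 / 225.5 = 3.965 m/d
q = K_eq · i = 3.965 × 0.0049 = 0.01943 m/d (same in every zone)
Zone A: v = q/n = 0.01943/0.19 = 0.1023 m/d → t_A = 405/0.1023 = 3960 d
Zone B: v = q/n = 0.01943/0.05 = 0.3886 m/d → t_B = 489/0.3886 = 1258 d
Total t = 3960 + 1258 = 5219 d
   = 5219 / 365 = 14.3 yr

14.3 years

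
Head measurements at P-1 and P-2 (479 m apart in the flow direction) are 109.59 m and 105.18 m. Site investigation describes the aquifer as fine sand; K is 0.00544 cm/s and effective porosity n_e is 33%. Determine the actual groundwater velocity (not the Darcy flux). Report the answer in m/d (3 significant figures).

Hydraulic gradient i = (109.59 − 105.18) / 479 = 4.41 / 479 = 0.009207
K = 0.00544 cm/s × 864 = 4.700 m/d
Darcy flux q = K·i = 4.700 × 0.009207 = 0.04327 m/d
Seepage velocity v = q / n = 0.04327 / 0.33 = 0.1311 m/d

0.131 m/d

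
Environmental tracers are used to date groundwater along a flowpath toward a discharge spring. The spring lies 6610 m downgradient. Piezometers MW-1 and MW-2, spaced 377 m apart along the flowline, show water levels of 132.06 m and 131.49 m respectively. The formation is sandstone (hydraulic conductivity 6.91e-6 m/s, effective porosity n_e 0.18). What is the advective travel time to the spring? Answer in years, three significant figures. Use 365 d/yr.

Hydraulic gradient i = (132.06 − 131.49) / 377 = 0.57 / 377 = 0.001512
K = 6.91e-6 m/s × 86400 s/d = 0.5970 m/d
Specific discharge q = 0.5970 × 0.001512 = 9.027e-4 m/d
Seepage velocity v = q / n = 9.027e-4 / 0.18 = 0.005015 m/d
t = L / v = 6610 / 0.005015 = 1.318e6 d
   = 1.318e6 / 365 = 3610 yr

3610 years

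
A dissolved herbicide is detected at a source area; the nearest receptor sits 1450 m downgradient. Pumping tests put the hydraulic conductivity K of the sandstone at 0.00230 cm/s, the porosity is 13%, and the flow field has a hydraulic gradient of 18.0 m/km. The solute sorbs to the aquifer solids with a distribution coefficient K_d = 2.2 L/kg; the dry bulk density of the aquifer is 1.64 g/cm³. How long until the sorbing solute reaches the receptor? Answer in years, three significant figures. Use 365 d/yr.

415 years

K = 0.00230 cm/s × 864 = 1.987 m/d
q = Ki = 1.987 × 0.018 = 0.03577 m/d
v_s = q/n_e = 0.03577/0.13 = 0.2752 m/d
Retardation R = 1 + ρ_b·K_d/n = 1 + 1.64×2.2/0.13 = 28.75
Contaminant velocity v_c = v/R = 0.2752/28.75 = 0.009569 m/d
t = L/v_c = 1450/0.009569 = 151500 d
   = 151500/365 = 415 yr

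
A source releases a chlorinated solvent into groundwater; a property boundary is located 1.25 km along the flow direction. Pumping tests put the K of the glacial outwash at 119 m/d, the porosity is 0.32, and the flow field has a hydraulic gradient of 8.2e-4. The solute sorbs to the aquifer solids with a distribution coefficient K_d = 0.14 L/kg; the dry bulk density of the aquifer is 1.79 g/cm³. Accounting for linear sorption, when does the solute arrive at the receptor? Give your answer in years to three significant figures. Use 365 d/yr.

Darcy flux q = K·i = 119 × 8.2e-4 = 0.09758 m/d
v_s = q/n_e = 0.09758/0.32 = 0.3049 m/d
Retardation R = 1 + ρ_b·K_d/n = 1 + 1.79×0.14/0.32 = 1.783
Contaminant velocity v_c = v/R = 0.3049/1.783 = 0.1710 m/d
L = 1.25 km = 1250 m
t = L/v_c = 1250/0.1710 = 7309 d
   = 7309/365 = 20.0 yr

20.0 years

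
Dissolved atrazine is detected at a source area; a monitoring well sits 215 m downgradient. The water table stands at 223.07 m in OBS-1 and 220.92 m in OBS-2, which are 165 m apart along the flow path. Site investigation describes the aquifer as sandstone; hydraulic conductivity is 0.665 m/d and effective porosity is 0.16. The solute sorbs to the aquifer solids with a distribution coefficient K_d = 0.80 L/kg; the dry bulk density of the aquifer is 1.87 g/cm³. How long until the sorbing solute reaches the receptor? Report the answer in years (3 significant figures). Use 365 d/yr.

113 years

Hydraulic gradient i = (223.07 − 220.92) / 165 = 2.15 / 165 = 0.01303
Darcy flux q = K·i = 0.665 × 0.01303 = 0.008665 m/d
v_s = q/n_e = 0.008665/0.16 = 0.05416 m/d
Retardation R = 1 + ρ_b·K_d/n = 1 + 1.87×0.80/0.16 = 10.35
Contaminant velocity v_c = v/R = 0.05416/10.35 = 0.005233 m/d
t = L/v_c = 215/0.005233 = 41090 d
   = 41090/365 = 113 yr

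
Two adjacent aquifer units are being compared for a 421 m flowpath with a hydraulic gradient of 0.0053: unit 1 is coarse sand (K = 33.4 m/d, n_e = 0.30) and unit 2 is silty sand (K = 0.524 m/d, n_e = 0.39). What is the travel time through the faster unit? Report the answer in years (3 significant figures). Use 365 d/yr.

1.95 years

Unit 1 (coarse sand): v = 33.4×0.0053/0.30 = 0.5901 m/d, t = 421/0.5901 = 713.5 d
Unit 2 (silty sand): v = 0.524×0.0053/0.39 = 0.007121 m/d, t = 421/0.007121 = 59120 d
Faster: 713.5 d / 365 = 1.95 yr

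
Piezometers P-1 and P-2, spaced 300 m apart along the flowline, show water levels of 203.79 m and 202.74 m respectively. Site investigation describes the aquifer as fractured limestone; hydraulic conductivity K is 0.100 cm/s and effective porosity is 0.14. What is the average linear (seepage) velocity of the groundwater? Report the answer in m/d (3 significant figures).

Hydraulic gradient i = (203.79 − 202.74) / 300 = 1.05 / 300 = 0.003500
K = 0.100 cm/s × 864 = 86.40 m/d
Darcy flux q = K·i = 86.40 × 0.003500 = 0.3024 m/d
Average linear velocity = 0.3024 / 0.14 = 2.160 m/d

2.16 m/d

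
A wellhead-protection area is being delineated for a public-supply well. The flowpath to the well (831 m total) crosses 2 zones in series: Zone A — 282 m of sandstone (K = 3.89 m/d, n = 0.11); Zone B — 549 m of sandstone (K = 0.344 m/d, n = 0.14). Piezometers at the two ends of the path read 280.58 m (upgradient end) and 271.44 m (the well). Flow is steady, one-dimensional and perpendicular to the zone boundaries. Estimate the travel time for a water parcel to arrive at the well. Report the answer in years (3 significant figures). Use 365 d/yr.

Total head drop ΔH = 280.58 − 271.44 = 9.14 m
Steady 1-D flow in series ⇒ the Darcy flux q is identical in every zone and the zone head losses add (resistances L/K in series).
Σ(L/K) = 282/3.89 + 549/0.344 = 72.49 + 1596 = 1668 d
q = ΔH / Σ(L/K) = 9.14 / 1668 = 0.005478 m/d (same in every zone)
Zone A: v = q/n = 0.005478/0.11 = 0.04980 m/d → t_A = 282/0.04980 = 5662 d
Zone B: v = q/n = 0.005478/0.14 = 0.03913 m/d → t_B = 549/0.03913 = 14030 d
Total t = 5662 + 14030 = 19690 d
   = 19690 / 365 = 54.0 yr

54.0 years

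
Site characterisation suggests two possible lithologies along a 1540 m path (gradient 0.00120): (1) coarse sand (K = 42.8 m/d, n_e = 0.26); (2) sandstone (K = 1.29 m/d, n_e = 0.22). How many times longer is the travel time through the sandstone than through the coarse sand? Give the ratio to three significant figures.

Unit 1 (coarse sand): v = 42.8×0.0012/0.26 = 0.1975 m/d, t = 1540/0.1975 = 7796 d
Unit 2 (sandstone): v = 1.29×0.0012/0.22 = 0.007036 m/d, t = 1540/0.007036 = 218900 d
t(sandstone) / t(coarse sand) = 218900/7796 = 28.1

28.1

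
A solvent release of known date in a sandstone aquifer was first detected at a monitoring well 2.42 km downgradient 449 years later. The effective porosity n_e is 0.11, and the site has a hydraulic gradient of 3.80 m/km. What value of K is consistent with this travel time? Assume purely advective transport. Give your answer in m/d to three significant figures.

t = 449 years = 163900 d
L = 2.42 km = 2420 m
v = L / t = 2420 / 163900 = 0.01477 m/d
K = v · n / i = 0.01477 × 0.11 / 0.0038 = 0.427 m/d

0.427 m/d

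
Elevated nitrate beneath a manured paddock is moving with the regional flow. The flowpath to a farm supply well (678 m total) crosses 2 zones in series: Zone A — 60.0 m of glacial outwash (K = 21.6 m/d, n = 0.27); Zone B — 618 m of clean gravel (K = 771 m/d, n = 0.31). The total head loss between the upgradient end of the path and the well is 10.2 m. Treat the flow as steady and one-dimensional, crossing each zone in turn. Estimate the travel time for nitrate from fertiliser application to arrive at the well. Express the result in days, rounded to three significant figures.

Steady 1-D flow in series ⇒ the Darcy flux q is identical in every zone and the zone head losses add (resistances L/K in series).
Σ(L/K) = 60.0/21.6 + 618/771 = 2.778 + 0.8016 = 3.579 d
q = ΔH / Σ(L/K) = 10.2 / 3.579 = 2.850 m/d (same in every zone)
Zone A: v = q/n = 2.850/0.27 = 10.55 m/d → t_A = 60.0/10.55 = 5.685 d
Zone B: v = q/n = 2.850/0.31 = 9.193 m/d → t_B = 618/9.193 = 67.23 d
Total t = 5.685 + 67.23 = 72.91 d

72.9 days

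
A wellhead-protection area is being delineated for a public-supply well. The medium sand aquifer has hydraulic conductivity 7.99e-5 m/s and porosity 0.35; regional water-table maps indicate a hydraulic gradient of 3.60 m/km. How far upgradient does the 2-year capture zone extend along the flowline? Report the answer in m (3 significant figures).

K = 7.99e-5 m/s × 86400 s/d = 6.903 m/d
Specific discharge q = 6.903 × 0.0036 = 0.02485 m/d
Average linear velocity = 0.02485 / 0.35 = 0.07101 m/d
T = 2 yr × 365 = 730 d
L = v × T = 0.07101 × 730 = 51.83 m

51.8 m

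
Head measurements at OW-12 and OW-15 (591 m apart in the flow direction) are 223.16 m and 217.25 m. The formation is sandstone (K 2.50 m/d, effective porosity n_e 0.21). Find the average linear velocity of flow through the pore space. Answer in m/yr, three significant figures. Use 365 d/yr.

43.5 m/yr

Hydraulic gradient i = (223.16 − 217.25) / 591 = 5.91 / 591 = 0.01000
Specific discharge q = 2.50 × 0.01000 = 0.02500 m/d
v_s = q/n_e = 0.02500/0.21 = 0.1190 m/d
   = 0.1190 × 365 = 43.5 m/yr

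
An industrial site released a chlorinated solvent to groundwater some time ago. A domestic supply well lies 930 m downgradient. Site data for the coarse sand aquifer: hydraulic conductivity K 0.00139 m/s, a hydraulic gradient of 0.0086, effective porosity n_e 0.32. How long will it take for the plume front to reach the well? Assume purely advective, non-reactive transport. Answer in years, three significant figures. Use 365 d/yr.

0.789 years

K = 0.00139 m/s × 86400 s/d = 120.1 m/d
Specific discharge q = 120.1 × 0.0086 = 1.033 m/d
v = Ki/n = 120.1·0.0086/0.32 = 3.228 m/d
t = L / v = 930 / 3.228 = 288.1 d
   = 288.1 / 365 = 0.789 yr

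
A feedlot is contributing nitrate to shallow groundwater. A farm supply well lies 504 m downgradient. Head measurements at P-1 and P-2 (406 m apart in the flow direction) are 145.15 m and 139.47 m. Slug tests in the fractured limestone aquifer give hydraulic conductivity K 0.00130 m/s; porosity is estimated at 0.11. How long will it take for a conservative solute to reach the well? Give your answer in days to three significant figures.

35.3 days

Hydraulic gradient i = (145.15 − 139.47) / 406 = 5.68 / 406 = 0.01399
K = 0.00130 m/s × 86400 s/d = 112.3 m/d
Darcy flux q = K·i = 112.3 × 0.01399 = 1.571 m/d
Seepage velocity v = q / n = 1.571 / 0.11 = 14.29 m/d
t = L / v = 504 / 14.29 = 35.28 d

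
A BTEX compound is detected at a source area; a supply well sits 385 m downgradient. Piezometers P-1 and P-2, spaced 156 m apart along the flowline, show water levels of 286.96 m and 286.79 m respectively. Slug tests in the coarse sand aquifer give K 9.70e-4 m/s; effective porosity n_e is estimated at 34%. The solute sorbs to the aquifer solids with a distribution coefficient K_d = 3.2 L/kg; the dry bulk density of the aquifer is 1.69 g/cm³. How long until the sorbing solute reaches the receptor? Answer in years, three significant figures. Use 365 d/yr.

Hydraulic gradient i = (286.96 − 286.79) / 156 = 0.17 / 156 = 0.001090
K = 9.70e-4 m/s × 86400 s/d = 83.81 m/d
Darcy flux q = K·i = 83.81 × 0.001090 = 0.09133 m/d
v_s = q/n_e = 0.09133/0.34 = 0.2686 m/d
Retardation R = 1 + ρ_b·K_d/n = 1 + 1.69×3.2/0.34 = 16.91
Contaminant velocity v_c = v/R = 0.2686/16.91 = 0.01589 m/d
t = L/v_c = 385/0.01589 = 24230 d
   = 24230/365 = 66.4 yr

66.4 years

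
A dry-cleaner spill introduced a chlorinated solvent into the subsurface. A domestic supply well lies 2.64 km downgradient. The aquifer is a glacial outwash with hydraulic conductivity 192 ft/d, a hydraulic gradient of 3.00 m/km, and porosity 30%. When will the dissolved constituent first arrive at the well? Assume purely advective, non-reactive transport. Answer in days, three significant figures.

K = 192 ft/d × 0.3048 = 58.52 m/d
Darcy flux q = K·i = 58.52 × 0.0030 = 0.1756 m/d
Seepage velocity v = q / n = 0.1756 / 0.30 = 0.5852 m/d
L = 2.64 km = 2640 m
t = L / v = 2640 / 0.5852 = 4511 d

4510 days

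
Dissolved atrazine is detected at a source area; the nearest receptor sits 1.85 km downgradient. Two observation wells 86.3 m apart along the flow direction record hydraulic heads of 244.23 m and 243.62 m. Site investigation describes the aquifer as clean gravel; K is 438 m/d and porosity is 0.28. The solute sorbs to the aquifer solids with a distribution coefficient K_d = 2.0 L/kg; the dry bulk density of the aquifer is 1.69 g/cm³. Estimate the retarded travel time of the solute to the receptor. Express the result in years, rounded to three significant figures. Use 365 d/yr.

Hydraulic gradient i = (244.23 − 243.62) / 86.3 = 0.61 / 86.3 = 0.007068
Darcy flux q = K·i = 438 × 0.007068 = 3.096 m/d
Seepage velocity v = q / n = 3.096 / 0.28 = 11.06 m/d
Retardation R = 1 + ρ_b·K_d/n = 1 + 1.69×2.0/0.28 = 13.07
Contaminant velocity v_c = v/R = 11.06/13.07 = 0.8459 m/d
L = 1.85 km = 1850 m
t = L/v_c = 1850/0.8459 = 2187 d
   = 2187/365 = 5.99 yr

5.99 years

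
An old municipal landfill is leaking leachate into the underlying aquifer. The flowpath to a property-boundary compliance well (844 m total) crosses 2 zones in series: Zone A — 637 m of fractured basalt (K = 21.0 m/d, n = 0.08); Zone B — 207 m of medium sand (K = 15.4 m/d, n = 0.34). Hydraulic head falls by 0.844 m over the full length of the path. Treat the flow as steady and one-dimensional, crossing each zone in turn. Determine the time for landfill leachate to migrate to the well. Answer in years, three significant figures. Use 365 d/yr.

17.2 years

Continuity: the same q passes through each zone, so ΔH = q·Σ(L_j/K_j) — the zones act as resistances in series.
Σ(L/K) = 637/21.0 + 207/15.4 = 30.33 + 13.44 = 43.77 d
q = ΔH / Σ(L/K) = 0.844 / 43.77 = 0.01928 m/d (same in every zone)
Zone A: v = q/n = 0.01928/0.08 = 0.2410 m/d → t_A = 637/0.2410 = 2643 d
Zone B: v = q/n = 0.01928/0.34 = 0.05671 m/d → t_B = 207/0.05671 = 3650 d
Total t = 2643 + 3650 = 6293 d
   = 6293 / 365 = 17.2 yr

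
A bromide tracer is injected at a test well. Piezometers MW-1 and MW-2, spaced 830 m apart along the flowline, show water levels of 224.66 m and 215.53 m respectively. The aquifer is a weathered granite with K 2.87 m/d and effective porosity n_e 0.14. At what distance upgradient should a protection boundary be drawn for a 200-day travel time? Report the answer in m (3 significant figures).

45.1 m

Hydraulic gradient i = (224.66 − 215.53) / 830 = 9.13 / 830 = 0.01100
Specific discharge q = 2.87 × 0.01100 = 0.03157 m/d
Seepage velocity v = q / n = 0.03157 / 0.14 = 0.2255 m/d
L = v × T = 0.2255 × 200 = 45.10 m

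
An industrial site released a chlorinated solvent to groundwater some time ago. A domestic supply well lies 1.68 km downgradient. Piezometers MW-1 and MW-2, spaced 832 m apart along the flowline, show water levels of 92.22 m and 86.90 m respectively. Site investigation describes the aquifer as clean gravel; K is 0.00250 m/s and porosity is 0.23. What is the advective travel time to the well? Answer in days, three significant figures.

280 days

Hydraulic gradient i = (92.22 − 86.90) / 832 = 5.32 / 832 = 0.006394
K = 0.00250 m/s × 86400 s/d = 216.0 m/d
q = Ki = 216.0 × 0.006394 = 1.381 m/d
Average linear velocity = 1.381 / 0.23 = 6.005 m/d
L = 1.68 km = 1680 m
t = L / v = 1680 / 6.005 = 279.8 d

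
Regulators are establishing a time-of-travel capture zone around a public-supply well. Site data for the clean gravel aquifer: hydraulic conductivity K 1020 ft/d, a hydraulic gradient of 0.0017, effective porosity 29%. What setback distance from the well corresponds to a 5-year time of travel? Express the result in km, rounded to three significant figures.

K = 1020 ft/d × 0.3048 = 310.9 m/d
Darcy flux q = K·i = 310.9 × 0.0017 = 0.5285 m/d
Seepage velocity v = q / n = 0.5285 / 0.29 = 1.822 m/d
T = 5 yr × 365 = 1825 d
L = v × T = 1.822 × 1825 = 3326 m
   = 3.33 km

3.33 km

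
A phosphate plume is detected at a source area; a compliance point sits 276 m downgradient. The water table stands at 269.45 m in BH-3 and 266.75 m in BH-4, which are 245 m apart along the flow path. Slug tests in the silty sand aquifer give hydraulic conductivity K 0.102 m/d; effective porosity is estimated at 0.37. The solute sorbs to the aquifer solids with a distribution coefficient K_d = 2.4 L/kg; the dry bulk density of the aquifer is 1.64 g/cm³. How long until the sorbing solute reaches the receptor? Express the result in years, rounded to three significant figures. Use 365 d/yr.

2900 years

Hydraulic gradient i = (269.45 − 266.75) / 245 = 2.70 / 245 = 0.01102
q = Ki = 0.102 × 0.01102 = 0.001124 m/d
v_s = q/n_e = 0.001124/0.37 = 0.003038 m/d
Retardation R = 1 + ρ_b·K_d/n = 1 + 1.64×2.4/0.37 = 11.64
Contaminant velocity v_c = v/R = 0.003038/11.64 = 2.611e-4 m/d
t = L/v_c = 276/2.611e-4 = 1.057e6 d
   = 1.057e6/365 = 2900 yr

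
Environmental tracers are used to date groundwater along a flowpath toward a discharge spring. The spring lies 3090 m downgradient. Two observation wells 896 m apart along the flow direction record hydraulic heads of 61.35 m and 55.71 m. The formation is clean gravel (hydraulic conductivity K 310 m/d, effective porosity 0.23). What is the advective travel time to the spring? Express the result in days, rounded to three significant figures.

Hydraulic gradient i = (61.35 − 55.71) / 896 = 5.64 / 896 = 0.006295
Specific discharge q = 310 × 0.006295 = 1.951 m/d
v = Ki/n = 310·0.006295/0.23 = 8.484 m/d
t = L / v = 3090 / 8.484 = 364.2 d

364 days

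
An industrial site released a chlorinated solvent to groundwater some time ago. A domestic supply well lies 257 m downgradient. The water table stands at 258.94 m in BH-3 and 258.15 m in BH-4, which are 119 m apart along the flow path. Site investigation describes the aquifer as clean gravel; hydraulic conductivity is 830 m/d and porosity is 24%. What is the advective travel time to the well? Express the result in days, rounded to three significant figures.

Hydraulic gradient i = (258.94 − 258.15) / 119 = 0.79 / 119 = 0.006639
Darcy flux q = K·i = 830 × 0.006639 = 5.510 m/d
v_s = q/n_e = 5.510/0.24 = 22.96 m/d
t = L / v = 257 / 22.96 = 11.19 d

11.2 days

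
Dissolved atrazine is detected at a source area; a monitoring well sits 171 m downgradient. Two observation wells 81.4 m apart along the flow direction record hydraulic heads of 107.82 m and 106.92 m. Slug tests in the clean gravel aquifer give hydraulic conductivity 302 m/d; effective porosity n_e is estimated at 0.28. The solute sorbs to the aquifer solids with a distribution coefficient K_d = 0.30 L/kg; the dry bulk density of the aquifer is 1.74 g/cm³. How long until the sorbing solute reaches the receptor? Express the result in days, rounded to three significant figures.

41.1 days

Hydraulic gradient i = (107.82 − 106.92) / 81.4 = 0.90 / 81.4 = 0.01106
q = Ki = 302 × 0.01106 = 3.339 m/d
Seepage velocity v = q / n = 3.339 / 0.28 = 11.93 m/d
Retardation R = 1 + ρ_b·K_d/n = 1 + 1.74×0.30/0.28 = 2.864
Contaminant velocity v_c = v/R = 11.93/2.864 = 4.163 m/d
t = L/v_c = 171/4.163 = 41.07 d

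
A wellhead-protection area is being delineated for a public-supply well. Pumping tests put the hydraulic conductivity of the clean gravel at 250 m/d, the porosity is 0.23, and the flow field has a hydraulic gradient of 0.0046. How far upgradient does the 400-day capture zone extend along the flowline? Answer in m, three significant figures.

2000 m

Darcy flux q = K·i = 250 × 0.0046 = 1.150 m/d
v_s = q/n_e = 1.150/0.23 = 5.000 m/d
L = v × T = 5.000 × 400 = 2000 m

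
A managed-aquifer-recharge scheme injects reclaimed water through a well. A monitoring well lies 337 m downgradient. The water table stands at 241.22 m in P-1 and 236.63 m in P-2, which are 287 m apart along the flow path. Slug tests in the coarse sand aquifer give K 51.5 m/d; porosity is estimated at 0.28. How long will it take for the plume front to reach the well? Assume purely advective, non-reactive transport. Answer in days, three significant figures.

115 days

Hydraulic gradient i = (241.22 − 236.63) / 287 = 4.59 / 287 = 0.01599
Specific discharge q = 51.5 × 0.01599 = 0.8236 m/d
v = Ki/n = 51.5·0.01599/0.28 = 2.942 m/d
t = L / v = 337 / 2.942 = 114.6 d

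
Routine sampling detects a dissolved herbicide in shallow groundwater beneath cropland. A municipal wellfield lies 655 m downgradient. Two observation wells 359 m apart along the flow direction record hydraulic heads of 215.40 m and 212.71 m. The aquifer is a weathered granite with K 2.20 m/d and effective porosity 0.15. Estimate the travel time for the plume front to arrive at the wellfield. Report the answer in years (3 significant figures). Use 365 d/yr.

Hydraulic gradient i = (215.40 − 212.71) / 359 = 2.69 / 359 = 0.007493
Darcy flux q = K·i = 2.20 × 0.007493 = 0.01648 m/d
v_s = q/n_e = 0.01648/0.15 = 0.1099 m/d
t = L / v = 655 / 0.1099 = 5960 d
   = 5960 / 365 = 16.3 yr

16.3 years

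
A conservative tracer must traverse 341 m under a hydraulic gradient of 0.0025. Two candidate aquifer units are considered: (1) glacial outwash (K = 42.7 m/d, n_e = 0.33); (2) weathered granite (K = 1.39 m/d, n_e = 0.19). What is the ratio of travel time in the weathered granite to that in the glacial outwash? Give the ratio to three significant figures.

17.7

Unit 1 (glacial outwash): v = 42.7×0.0025/0.33 = 0.3235 m/d, t = 341/0.3235 = 1054 d
Unit 2 (weathered granite): v = 1.39×0.0025/0.19 = 0.01829 m/d, t = 341/0.01829 = 18640 d
t(weathered granite) / t(glacial outwash) = 18640/1054 = 17.7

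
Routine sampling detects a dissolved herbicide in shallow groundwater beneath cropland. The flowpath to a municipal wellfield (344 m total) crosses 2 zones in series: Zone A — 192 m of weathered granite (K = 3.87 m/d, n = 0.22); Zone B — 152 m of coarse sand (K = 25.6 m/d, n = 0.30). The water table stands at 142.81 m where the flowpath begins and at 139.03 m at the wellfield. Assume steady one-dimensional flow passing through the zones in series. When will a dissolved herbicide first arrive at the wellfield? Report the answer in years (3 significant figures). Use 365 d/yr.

3.54 years

Total head drop ΔH = 142.81 − 139.03 = 3.78 m
Continuity: the same q passes through each zone, so ΔH = q·Σ(L_j/K_j) — the zones act as resistances in series.
Σ(L/K) = 192/3.87 + 152/25.6 = 49.61 + 5.938 = 55.55 d
q = ΔH / Σ(L/K) = 3.78 / 55.55 = 0.06805 m/d (same in every zone)
Zone A: v = q/n = 0.06805/0.22 = 0.3093 m/d → t_A = 192/0.3093 = 620.7 d
Zone B: v = q/n = 0.06805/0.30 = 0.2268 m/d → t_B = 152/0.2268 = 670.1 d
Total t = 620.7 + 670.1 = 1291 d
   = 1291 / 365 = 3.54 yr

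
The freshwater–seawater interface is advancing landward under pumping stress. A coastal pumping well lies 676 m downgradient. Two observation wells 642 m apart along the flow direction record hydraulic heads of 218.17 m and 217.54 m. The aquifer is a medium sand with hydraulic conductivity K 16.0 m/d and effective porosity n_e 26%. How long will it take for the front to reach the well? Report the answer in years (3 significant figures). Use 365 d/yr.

Hydraulic gradient i = (218.17 − 217.54) / 642 = 0.63 / 642 = 9.813e-4
q = Ki = 16.0 × 9.813e-4 = 0.01570 m/d
v = Ki/n = 16.0·9.813e-4/0.26 = 0.06039 m/d
t = L / v = 676 / 0.06039 = 11190 d
   = 11190 / 365 = 30.7 yr

30.7 years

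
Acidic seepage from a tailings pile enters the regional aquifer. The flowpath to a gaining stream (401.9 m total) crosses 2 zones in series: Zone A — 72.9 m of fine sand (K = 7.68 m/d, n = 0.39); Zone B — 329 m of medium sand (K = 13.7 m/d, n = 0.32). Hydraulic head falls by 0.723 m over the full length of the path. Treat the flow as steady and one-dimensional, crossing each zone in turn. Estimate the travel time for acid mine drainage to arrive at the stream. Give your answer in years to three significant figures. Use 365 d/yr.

Steady 1-D flow in series ⇒ the Darcy flux q is identical in every zone and the zone head losses add (resistances L/K in series).
Σ(L/K) = 72.9/7.68 + 329/13.7 = 9.492 + 24.01 = 33.51 d
q = ΔH / Σ(L/K) = 0.723 / 33.51 = 0.02158 m/d (same in every zone)
Zone A: v = q/n = 0.02158/0.39 = 0.05533 m/d → t_A = 72.9/0.05533 = 1318 d
Zone B: v = q/n = 0.02158/0.32 = 0.06743 m/d → t_B = 329/0.06743 = 4879 d
Total t = 1318 + 4879 = 6197 d
   = 6197 / 365 = 17.0 yr

17.0 years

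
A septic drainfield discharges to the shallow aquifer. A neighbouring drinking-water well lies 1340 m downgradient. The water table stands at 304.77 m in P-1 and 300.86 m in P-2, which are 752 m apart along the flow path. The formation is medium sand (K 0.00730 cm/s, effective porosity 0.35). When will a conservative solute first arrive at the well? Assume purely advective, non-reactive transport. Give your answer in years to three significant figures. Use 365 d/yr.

39.2 years

Hydraulic gradient i = (304.77 − 300.86) / 752 = 3.91 / 752 = 0.005199
K = 0.00730 cm/s × 864 = 6.307 m/d
q = Ki = 6.307 × 0.005199 = 0.03279 m/d
v_s = q/n_e = 0.03279/0.35 = 0.09370 m/d
t = L / v = 1340 / 0.09370 = 14300 d
   = 14300 / 365 = 39.2 yr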